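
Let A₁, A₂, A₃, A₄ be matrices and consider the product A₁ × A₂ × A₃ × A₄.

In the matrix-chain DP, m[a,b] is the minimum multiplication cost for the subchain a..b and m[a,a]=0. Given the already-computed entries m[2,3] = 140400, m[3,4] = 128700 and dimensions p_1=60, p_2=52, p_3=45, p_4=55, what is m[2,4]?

m[2,4] = min over k∈[2,3] of m[2,k]+m[k+1,4]+p_{1}·p_k·p_{4}.
k=2: 0 + 128700 + 60·52·55 = 300300; k=3: 140400 + 0 + 60·45·55 = 288900.
Minimum: 288900 at k=3.

288900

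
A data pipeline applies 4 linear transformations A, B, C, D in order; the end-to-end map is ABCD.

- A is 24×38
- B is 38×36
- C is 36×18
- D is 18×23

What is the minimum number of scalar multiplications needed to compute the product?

50976

Adjacent pairs: AB = 24·38·36 = 32832; BC = 38·36·18 = 24624; CD = 36·18·23 = 14904.
Length 3: A..C: k=1: 0+24624+24·38·18=41040; k=2: 32832+0+24·36·18=48384 → min 41040 | B..D: k=2: 0+14904+38·36·23=46368; k=3: 24624+0+38·18·23=40356 → min 40356.
Length 4: A..D: k=1: 0+40356+24·38·23=61332; k=2: 32832+14904+24·36·23=67608; k=3: 41040+0+24·18·23=50976 → min 50976.
Optimal order: ((A(BC))D) with cost 50976.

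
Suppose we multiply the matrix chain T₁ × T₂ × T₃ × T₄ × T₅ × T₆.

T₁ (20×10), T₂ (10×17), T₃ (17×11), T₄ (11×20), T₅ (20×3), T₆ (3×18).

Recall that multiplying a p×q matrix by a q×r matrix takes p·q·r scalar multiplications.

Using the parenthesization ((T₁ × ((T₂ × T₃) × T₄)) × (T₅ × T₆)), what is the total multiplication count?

(T₂ × T₃): 10×17 by 17×11 → 10×11, cost 10·17·11 = 1870
((T₂ × T₃) × T₄): 10×11 by 11×20 → 10×20, cost 10·11·20 = 2200; cumulative 4070
(T₁ × ((T₂ × T₃) × T₄)): 20×10 by 10×20 → 20×20, cost 20·10·20 = 4000; cumulative 8070
(T₅ × T₆): 20×3 by 3×18 → 20×18, cost 20·3·18 = 1080
((T₁ × ((T₂ × T₃) × T₄)) × (T₅ × T₆)): 20×20 by 20×18 → 20×18, cost 20·20·18 = 7200; cumulative 16350
Total: 16350 scalar multiplications.

16350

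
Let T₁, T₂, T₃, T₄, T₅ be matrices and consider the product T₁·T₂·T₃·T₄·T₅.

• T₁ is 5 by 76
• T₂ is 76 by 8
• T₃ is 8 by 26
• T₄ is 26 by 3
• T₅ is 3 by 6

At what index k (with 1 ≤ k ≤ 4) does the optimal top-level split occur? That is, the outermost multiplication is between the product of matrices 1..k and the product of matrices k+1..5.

Adjacent pairs: T₁T₂ = 5·76·8 = 3040; T₂T₃ = 76·8·26 = 15808; T₃T₄ = 8·26·3 = 624; T₄T₅ = 26·3·6 = 468.
Length 3: T₁..T₃: k=1: 0+15808+5·76·26=25688; k=2: 3040+0+5·8·26=4080 → min 4080 | T₂..T₄: k=2: 0+624+76·8·3=2448; k=3: 15808+0+76·26·3=21736 → min 2448 | T₃..T₅: k=3: 0+468+8·26·6=1716; k=4: 624+0+8·3·6=768 → min 768.
Length 4: T₁..T₄: k=1: 0+2448+5·76·3=3588; k=2: 3040+624+5·8·3=3784; k=3: 4080+0+5·26·3=4470 → min 3588 | T₂..T₅: k=2: 0+768+76·8·6=4416; k=3: 15808+468+76·26·6=28132; k=4: 2448+0+76·3·6=3816 → min 3816.
Top-level splits: k=1: (T₁..T₁)·(T₂..T₅) → 0+3816+5·76·6 = 6096; k=2: (T₁..T₂)·(T₃..T₅) → 3040+768+5·8·6 = 4048; k=3: (T₁..T₃)·(T₄..T₅) → 4080+468+5·26·6 = 5328; k=4: (T₁..T₄)·(T₅..T₅) → 3588+0+5·3·6 = 3678.
Best split is after T₄, i.e. k = 4.

4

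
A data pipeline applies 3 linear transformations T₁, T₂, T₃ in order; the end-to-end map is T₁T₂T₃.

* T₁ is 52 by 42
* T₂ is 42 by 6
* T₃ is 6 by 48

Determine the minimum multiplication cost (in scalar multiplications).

Order (T₁(T₂T₃)): (T₂T₃): 42×6 by 6×48 → 42×48, cost 42·6·48 = 12096; (T₁(T₂T₃)): 52×42 by 42×48 → 52×48, cost 52·42·48 = 104832; cumulative 116928. Total 116928.
Order ((T₁T₂)T₃): (T₁T₂): 52×42 by 42×6 → 52×6, cost 52·42·6 = 13104; ((T₁T₂)T₃): 52×6 by 6×48 → 52×48, cost 52·6·48 = 14976; cumulative 28080. Total 28080.
Minimum: 28080.

28080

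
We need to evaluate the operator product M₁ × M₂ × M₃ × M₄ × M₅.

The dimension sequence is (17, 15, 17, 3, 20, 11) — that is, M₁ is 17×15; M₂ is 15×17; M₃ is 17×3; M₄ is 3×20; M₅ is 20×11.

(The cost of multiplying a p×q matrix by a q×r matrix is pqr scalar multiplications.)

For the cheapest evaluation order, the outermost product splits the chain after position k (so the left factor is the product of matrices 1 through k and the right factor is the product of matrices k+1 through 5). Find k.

Adjacent pairs: M₁M₂ = 17·15·17 = 4335; M₂M₃ = 15·17·3 = 765; M₃M₄ = 17·3·20 = 1020; M₄M₅ = 3·20·11 = 660.
Length 3: M₁..M₃: k=1: 0+765+17·15·3=1530; k=2: 4335+0+17·17·3=5202 → min 1530 | M₂..M₄: k=2: 0+1020+15·17·20=6120; k=3: 765+0+15·3·20=1665 → min 1665 | M₃..M₅: k=3: 0+660+17·3·11=1221; k=4: 1020+0+17·20·11=4760 → min 1221.
Length 4: M₁..M₄: k=1: 0+1665+17·15·20=6765; k=2: 4335+1020+17·17·20=11135; k=3: 1530+0+17·3·20=2550 → min 2550 | M₂..M₅: k=2: 0+1221+15·17·11=4026; k=3: 765+660+15·3·11=1920; k=4: 1665+0+15·20·11=4965 → min 1920.
Top-level splits: k=1: (M₁..M₁)·(M₂..M₅) → 0+1920+17·15·11 = 4725; k=2: (M₁..M₂)·(M₃..M₅) → 4335+1221+17·17·11 = 8735; k=3: (M₁..M₃)·(M₄..M₅) → 1530+660+17·3·11 = 2751; k=4: (M₁..M₄)·(M₅..M₅) → 2550+0+17·20·11 = 6290.
Best split is after M₃, i.e. k = 3.

3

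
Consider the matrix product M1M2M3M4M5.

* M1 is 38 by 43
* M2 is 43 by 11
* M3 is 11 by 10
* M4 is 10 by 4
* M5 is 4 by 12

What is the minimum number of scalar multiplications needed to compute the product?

Adjacent pairs: M1M2 = 38·43·11 = 17974; M2M3 = 43·11·10 = 4730; M3M4 = 11·10·4 = 440; M4M5 = 10·4·12 = 480.
Length 3: M1..M3: k=1: 0+4730+38·43·10=21070; k=2: 17974+0+38·11·10=22154 → min 21070 | M2..M4: k=2: 0+440+43·11·4=2332; k=3: 4730+0+43·10·4=6450 → min 2332 | M3..M5: k=3: 0+480+11·10·12=1800; k=4: 440+0+11·4·12=968 → min 968.
Length 4: M1..M4: k=1: 0+2332+38·43·4=8868; k=2: 17974+440+38·11·4=20086; k=3: 21070+0+38·10·4=22590 → min 8868 | M2..M5: k=2: 0+968+43·11·12=6644; k=3: 4730+480+43·10·12=10370; k=4: 2332+0+43·4·12=4396 → min 4396.
Length 5: M1..M5: k=1: 0+4396+38·43·12=24004; k=2: 17974+968+38·11·12=23958; k=3: 21070+480+38·10·12=26110; k=4: 8868+0+38·4·12=10692 → min 10692.
Optimal order: ((M1(M2(M3M4)))M5) with cost 10692.

10692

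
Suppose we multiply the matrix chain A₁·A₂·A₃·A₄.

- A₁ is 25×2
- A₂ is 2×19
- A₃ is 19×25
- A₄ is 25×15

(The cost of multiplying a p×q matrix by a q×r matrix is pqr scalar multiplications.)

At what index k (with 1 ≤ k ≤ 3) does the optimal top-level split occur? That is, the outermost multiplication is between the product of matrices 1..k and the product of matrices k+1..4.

Adjacent pairs: A₁A₂ = 25·2·19 = 950; A₂A₃ = 2·19·25 = 950; A₃A₄ = 19·25·15 = 7125.
Length 3: A₁..A₃: k=1: 0+950+25·2·25=2200; k=2: 950+0+25·19·25=12825 → min 2200 | A₂..A₄: k=2: 0+7125+2·19·15=7695; k=3: 950+0+2·25·15=1700 → min 1700.
Top-level splits: k=1: (A₁..A₁)·(A₂..A₄) → 0+1700+25·2·15 = 2450; k=2: (A₁..A₂)·(A₃..A₄) → 950+7125+25·19·15 = 15200; k=3: (A₁..A₃)·(A₄..A₄) → 2200+0+25·25·15 = 11575.
Best split is after A₁, i.e. k = 1.

1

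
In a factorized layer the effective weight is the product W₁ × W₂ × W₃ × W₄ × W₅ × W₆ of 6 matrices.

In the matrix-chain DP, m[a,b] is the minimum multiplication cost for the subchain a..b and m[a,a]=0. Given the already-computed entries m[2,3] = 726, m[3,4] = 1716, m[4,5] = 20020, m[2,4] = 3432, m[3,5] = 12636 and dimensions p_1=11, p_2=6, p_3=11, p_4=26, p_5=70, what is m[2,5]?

17256

m[2,5] = min over k∈[2,4] of m[2,k]+m[k+1,5]+p_{1}·p_k·p_{5}.
k=2: 0 + 12636 + 11·6·70 = 17256; k=3: 726 + 20020 + 11·11·70 = 29216; k=4: 3432 + 0 + 11·26·70 = 23452.
Minimum: 17256 at k=2.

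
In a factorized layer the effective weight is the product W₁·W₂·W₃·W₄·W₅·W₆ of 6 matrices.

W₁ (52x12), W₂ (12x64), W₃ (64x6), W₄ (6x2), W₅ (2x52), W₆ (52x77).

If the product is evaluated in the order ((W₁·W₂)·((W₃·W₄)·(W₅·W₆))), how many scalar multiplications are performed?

(W₁·W₂): 52×12 by 12×64 → 52×64, cost 52·12·64 = 39936
(W₃·W₄): 64×6 by 6×2 → 64×2, cost 64·6·2 = 768
(W₅·W₆): 2×52 by 52×77 → 2×77, cost 2·52·77 = 8008
((W₃·W₄)·(W₅·W₆)): 64×2 by 2×77 → 64×77, cost 64·2·77 = 9856; cumulative 18632
((W₁·W₂)·((W₃·W₄)·(W₅·W₆))): 52×64 by 64×77 → 52×77, cost 52·64·77 = 256256; cumulative 314824
Total: 314824 scalar multiplications.

314824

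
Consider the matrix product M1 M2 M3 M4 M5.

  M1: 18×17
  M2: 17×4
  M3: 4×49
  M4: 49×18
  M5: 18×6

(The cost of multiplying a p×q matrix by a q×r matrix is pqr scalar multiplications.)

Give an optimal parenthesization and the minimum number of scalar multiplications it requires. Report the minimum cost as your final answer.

5616

Adjacent pairs: M1M2 = 18·17·4 = 1224; M2M3 = 17·4·49 = 3332; M3M4 = 4·49·18 = 3528; M4M5 = 49·18·6 = 5292.
Length 3: M1..M3: k=1: 0+3332+18·17·49=18326; k=2: 1224+0+18·4·49=4752 → min 4752 | M2..M4: k=2: 0+3528+17·4·18=4752; k=3: 3332+0+17·49·18=18326 → min 4752 | M3..M5: k=3: 0+5292+4·49·6=6468; k=4: 3528+0+4·18·6=3960 → min 3960.
Length 4: M1..M4: k=1: 0+4752+18·17·18=10260; k=2: 1224+3528+18·4·18=6048; k=3: 4752+0+18·49·18=20628 → min 6048 | M2..M5: k=2: 0+3960+17·4·6=4368; k=3: 3332+5292+17·49·6=13622; k=4: 4752+0+17·18·6=6588 → min 4368.
Length 5: M1..M5: k=1: 0+4368+18·17·6=6204; k=2: 1224+3960+18·4·6=5616; k=3: 4752+5292+18·49·6=15336; k=4: 6048+0+18·18·6=7992 → min 5616.
Optimal parenthesization: ((M1 M2) ((M3 M4) M5)) with cost 5616.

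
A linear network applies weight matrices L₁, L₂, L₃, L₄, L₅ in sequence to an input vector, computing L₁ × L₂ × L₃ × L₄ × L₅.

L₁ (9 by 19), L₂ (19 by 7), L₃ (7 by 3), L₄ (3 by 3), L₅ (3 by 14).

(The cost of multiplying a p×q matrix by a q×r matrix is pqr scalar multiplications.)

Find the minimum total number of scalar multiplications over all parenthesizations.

Adjacent pairs: L₁L₂ = 9·19·7 = 1197; L₂L₃ = 19·7·3 = 399; L₃L₄ = 7·3·3 = 63; L₄L₅ = 3·3·14 = 126.
Length 3: L₁..L₃: k=1: 0+399+9·19·3=912; k=2: 1197+0+9·7·3=1386 → min 912 | L₂..L₄: k=2: 0+63+19·7·3=462; k=3: 399+0+19·3·3=570 → min 462 | L₃..L₅: k=3: 0+126+7·3·14=420; k=4: 63+0+7·3·14=357 → min 357.
Length 4: L₁..L₄: k=1: 0+462+9·19·3=975; k=2: 1197+63+9·7·3=1449; k=3: 912+0+9·3·3=993 → min 975 | L₂..L₅: k=2: 0+357+19·7·14=2219; k=3: 399+126+19·3·14=1323; k=4: 462+0+19·3·14=1260 → min 1260.
Length 5: L₁..L₅: k=1: 0+1260+9·19·14=3654; k=2: 1197+357+9·7·14=2436; k=3: 912+126+9·3·14=1416; k=4: 975+0+9·3·14=1353 → min 1353.
Optimal order: ((L₁ × (L₂ × (L₃ × L₄))) × L₅) with cost 1353.

1353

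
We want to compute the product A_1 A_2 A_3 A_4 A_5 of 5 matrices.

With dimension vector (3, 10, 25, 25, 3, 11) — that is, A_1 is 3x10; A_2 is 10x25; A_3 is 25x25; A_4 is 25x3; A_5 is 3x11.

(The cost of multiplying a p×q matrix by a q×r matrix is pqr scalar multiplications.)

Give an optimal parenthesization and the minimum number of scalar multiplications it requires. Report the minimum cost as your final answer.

Adjacent pairs: A_1A_2 = 3·10·25 = 750; A_2A_3 = 10·25·25 = 6250; A_3A_4 = 25·25·3 = 1875; A_4A_5 = 25·3·11 = 825.
Length 3: A_1..A_3: k=1: 0+6250+3·10·25=7000; k=2: 750+0+3·25·25=2625 → min 2625 | A_2..A_4: k=2: 0+1875+10·25·3=2625; k=3: 6250+0+10·25·3=7000 → min 2625 | A_3..A_5: k=3: 0+825+25·25·11=7700; k=4: 1875+0+25·3·11=2700 → min 2700.
Length 4: A_1..A_4: k=1: 0+2625+3·10·3=2715; k=2: 750+1875+3·25·3=2850; k=3: 2625+0+3·25·3=2850 → min 2715 | A_2..A_5: k=2: 0+2700+10·25·11=5450; k=3: 6250+825+10·25·11=9825; k=4: 2625+0+10·3·11=2955 → min 2955.
Length 5: A_1..A_5: k=1: 0+2955+3·10·11=3285; k=2: 750+2700+3·25·11=4275; k=3: 2625+825+3·25·11=4275; k=4: 2715+0+3·3·11=2814 → min 2814.
Optimal parenthesization: ((A_1 (A_2 (A_3 A_4))) A_5) with cost 2814.

2814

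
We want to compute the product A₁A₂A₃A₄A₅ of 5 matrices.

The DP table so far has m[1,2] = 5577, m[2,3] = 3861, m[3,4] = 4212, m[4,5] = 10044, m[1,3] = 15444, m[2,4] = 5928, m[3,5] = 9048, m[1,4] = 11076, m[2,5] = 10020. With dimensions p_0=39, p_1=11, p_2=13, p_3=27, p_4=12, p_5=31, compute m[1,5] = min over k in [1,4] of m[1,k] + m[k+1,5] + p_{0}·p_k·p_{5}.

m[1,5] = min over k∈[1,4] of m[1,k]+m[k+1,5]+p_{0}·p_k·p_{5}.
k=1: 0 + 10020 + 39·11·31 = 23319; k=2: 5577 + 9048 + 39·13·31 = 30342; k=3: 15444 + 10044 + 39·27·31 = 58131; k=4: 11076 + 0 + 39·12·31 = 25584.
Minimum: 23319 at k=1.

23319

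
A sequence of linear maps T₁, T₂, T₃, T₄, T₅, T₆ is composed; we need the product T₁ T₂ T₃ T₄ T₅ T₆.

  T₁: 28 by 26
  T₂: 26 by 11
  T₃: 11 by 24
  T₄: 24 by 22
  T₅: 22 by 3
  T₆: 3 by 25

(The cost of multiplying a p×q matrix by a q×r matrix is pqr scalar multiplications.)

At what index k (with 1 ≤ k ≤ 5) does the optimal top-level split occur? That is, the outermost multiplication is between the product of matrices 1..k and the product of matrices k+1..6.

Adjacent pairs: T₁T₂ = 28·26·11 = 8008; T₂T₃ = 26·11·24 = 6864; T₃T₄ = 11·24·22 = 5808; T₄T₅ = 24·22·3 = 1584; T₅T₆ = 22·3·25 = 1650.
Length 3: T₁..T₃: k=1: 0+6864+28·26·24=24336; k=2: 8008+0+28·11·24=15400 → min 15400 | T₂..T₄: k=2: 0+5808+26·11·22=12100; k=3: 6864+0+26·24·22=20592 → min 12100 | T₃..T₅: k=3: 0+1584+11·24·3=2376; k=4: 5808+0+11·22·3=6534 → min 2376 | T₄..T₆: k=4: 0+1650+24·22·25=14850; k=5: 1584+0+24·3·25=3384 → min 3384.
Length 4: T₁..T₄: k=1: 0+12100+28·26·22=28116; k=2: 8008+5808+28·11·22=20592; k=3: 15400+0+28·24·22=30184 → min 20592 | T₂..T₅: k=2: 0+2376+26·11·3=3234; k=3: 6864+1584+26·24·3=10320; k=4: 12100+0+26·22·3=13816 → min 3234 | T₃..T₆: k=3: 0+3384+11·24·25=9984; k=4: 5808+1650+11·22·25=13508; k=5: 2376+0+11·3·25=3201 → min 3201.
Length 5: T₁..T₅: k=1: 0+3234+28·26·3=5418; k=2: 8008+2376+28·11·3=11308; k=3: 15400+1584+28·24·3=19000; k=4: 20592+0+28·22·3=22440 → min 5418 | T₂..T₆: k=2: 0+3201+26·11·25=10351; k=3: 6864+3384+26·24·25=25848; k=4: 12100+1650+26·22·25=28050; k=5: 3234+0+26·3·25=5184 → min 5184.
Top-level splits: k=1: (T₁..T₁)·(T₂..T₆) → 0+5184+28·26·25 = 23384; k=2: (T₁..T₂)·(T₃..T₆) → 8008+3201+28·11·25 = 18909; k=3: (T₁..T₃)·(T₄..T₆) → 15400+3384+28·24·25 = 35584; k=4: (T₁..T₄)·(T₅..T₆) → 20592+1650+28·22·25 = 37642; k=5: (T₁..T₅)·(T₆..T₆) → 5418+0+28·3·25 = 7518.
Best split is after T₅, i.e. k = 5.

5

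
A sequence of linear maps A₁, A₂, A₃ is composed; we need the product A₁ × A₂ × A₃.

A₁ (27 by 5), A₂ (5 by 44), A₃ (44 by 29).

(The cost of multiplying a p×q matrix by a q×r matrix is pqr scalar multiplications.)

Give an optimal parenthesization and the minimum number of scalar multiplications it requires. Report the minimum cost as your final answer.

10295

(A₁ × (A₂ × A₃)): cost 10295.
((A₁ × A₂) × A₃): cost 40392.
Optimal: (A₁ × (A₂ × A₃)) with cost 10295.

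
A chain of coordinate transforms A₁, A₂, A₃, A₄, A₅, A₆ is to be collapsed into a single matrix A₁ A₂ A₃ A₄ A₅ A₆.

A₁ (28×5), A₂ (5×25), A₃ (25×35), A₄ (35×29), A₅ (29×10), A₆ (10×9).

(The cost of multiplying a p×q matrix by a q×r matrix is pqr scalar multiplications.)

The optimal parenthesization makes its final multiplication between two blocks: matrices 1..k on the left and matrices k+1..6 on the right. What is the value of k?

Adjacent pairs: A₁A₂ = 28·5·25 = 3500; A₂A₃ = 5·25·35 = 4375; A₃A₄ = 25·35·29 = 25375; A₄A₅ = 35·29·10 = 10150; A₅A₆ = 29·10·9 = 2610.
Length 3: A₁..A₃: k=1: 0+4375+28·5·35=9275; k=2: 3500+0+28·25·35=28000 → min 9275 | A₂..A₄: k=2: 0+25375+5·25·29=29000; k=3: 4375+0+5·35·29=9450 → min 9450 | A₃..A₅: k=3: 0+10150+25·35·10=18900; k=4: 25375+0+25·29·10=32625 → min 18900 | A₄..A₆: k=4: 0+2610+35·29·9=11745; k=5: 10150+0+35·10·9=13300 → min 11745.
Length 4: A₁..A₄: k=1: 0+9450+28·5·29=13510; k=2: 3500+25375+28·25·29=49175; k=3: 9275+0+28·35·29=37695 → min 13510 | A₂..A₅: k=2: 0+18900+5·25·10=20150; k=3: 4375+10150+5·35·10=16275; k=4: 9450+0+5·29·10=10900 → min 10900 | A₃..A₆: k=3: 0+11745+25·35·9=19620; k=4: 25375+2610+25·29·9=34510; k=5: 18900+0+25·10·9=21150 → min 19620.
Length 5: A₁..A₅: k=1: 0+10900+28·5·10=12300; k=2: 3500+18900+28·25·10=29400; k=3: 9275+10150+28·35·10=29225; k=4: 13510+0+28·29·10=21630 → min 12300 | A₂..A₆: k=2: 0+19620+5·25·9=20745; k=3: 4375+11745+5·35·9=17695; k=4: 9450+2610+5·29·9=13365; k=5: 10900+0+5·10·9=11350 → min 11350.
Top-level splits: k=1: (A₁..A₁)·(A₂..A₆) → 0+11350+28·5·9 = 12610; k=2: (A₁..A₂)·(A₃..A₆) → 3500+19620+28·25·9 = 29420; k=3: (A₁..A₃)·(A₄..A₆) → 9275+11745+28·35·9 = 29840; k=4: (A₁..A₄)·(A₅..A₆) → 13510+2610+28·29·9 = 23428; k=5: (A₁..A₅)·(A₆..A₆) → 12300+0+28·10·9 = 14820.
Best split is after A₁, i.e. k = 1.

1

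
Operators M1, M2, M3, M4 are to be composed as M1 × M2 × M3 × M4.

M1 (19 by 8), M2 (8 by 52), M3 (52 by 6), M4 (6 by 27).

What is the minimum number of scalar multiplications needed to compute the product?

Adjacent pairs: M1M2 = 19·8·52 = 7904; M2M3 = 8·52·6 = 2496; M3M4 = 52·6·27 = 8424.
Length 3: M1..M3: k=1: 0+2496+19·8·6=3408; k=2: 7904+0+19·52·6=13832 → min 3408 | M2..M4: k=2: 0+8424+8·52·27=19656; k=3: 2496+0+8·6·27=3792 → min 3792.
Length 4: M1..M4: k=1: 0+3792+19·8·27=7896; k=2: 7904+8424+19·52·27=43004; k=3: 3408+0+19·6·27=6486 → min 6486.
Optimal order: ((M1 × (M2 × M3)) × M4) with cost 6486.

6486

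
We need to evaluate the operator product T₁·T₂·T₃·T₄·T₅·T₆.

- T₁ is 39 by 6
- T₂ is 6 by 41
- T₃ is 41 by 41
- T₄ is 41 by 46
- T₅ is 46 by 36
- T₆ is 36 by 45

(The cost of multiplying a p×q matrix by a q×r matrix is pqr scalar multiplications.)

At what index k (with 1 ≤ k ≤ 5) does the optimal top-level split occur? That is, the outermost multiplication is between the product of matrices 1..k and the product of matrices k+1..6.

1

Adjacent pairs: T₁T₂ = 39·6·41 = 9594; T₂T₃ = 6·41·41 = 10086; T₃T₄ = 41·41·46 = 77326; T₄T₅ = 41·46·36 = 67896; T₅T₆ = 46·36·45 = 74520.
Length 3: T₁..T₃: k=1: 0+10086+39·6·41=19680; k=2: 9594+0+39·41·41=75153 → min 19680 | T₂..T₄: k=2: 0+77326+6·41·46=88642; k=3: 10086+0+6·41·46=21402 → min 21402 | T₃..T₅: k=3: 0+67896+41·41·36=128412; k=4: 77326+0+41·46·36=145222 → min 128412 | T₄..T₆: k=4: 0+74520+41·46·45=159390; k=5: 67896+0+41·36·45=134316 → min 134316.
Length 4: T₁..T₄: k=1: 0+21402+39·6·46=32166; k=2: 9594+77326+39·41·46=160474; k=3: 19680+0+39·41·46=93234 → min 32166 | T₂..T₅: k=2: 0+128412+6·41·36=137268; k=3: 10086+67896+6·41·36=86838; k=4: 21402+0+6·46·36=31338 → min 31338 | T₃..T₆: k=3: 0+134316+41·41·45=209961; k=4: 77326+74520+41·46·45=236716; k=5: 128412+0+41·36·45=194832 → min 194832.
Length 5: T₁..T₅: k=1: 0+31338+39·6·36=39762; k=2: 9594+128412+39·41·36=195570; k=3: 19680+67896+39·41·36=145140; k=4: 32166+0+39·46·36=96750 → min 39762 | T₂..T₆: k=2: 0+194832+6·41·45=205902; k=3: 10086+134316+6·41·45=155472; k=4: 21402+74520+6·46·45=108342; k=5: 31338+0+6·36·45=41058 → min 41058.
Top-level splits: k=1: (T₁..T₁)·(T₂..T₆) → 0+41058+39·6·45 = 51588; k=2: (T₁..T₂)·(T₃..T₆) → 9594+194832+39·41·45 = 276381; k=3: (T₁..T₃)·(T₄..T₆) → 19680+134316+39·41·45 = 225951; k=4: (T₁..T₄)·(T₅..T₆) → 32166+74520+39·46·45 = 187416; k=5: (T₁..T₅)·(T₆..T₆) → 39762+0+39·36·45 = 102942.
Best split is after T₁, i.e. k = 1.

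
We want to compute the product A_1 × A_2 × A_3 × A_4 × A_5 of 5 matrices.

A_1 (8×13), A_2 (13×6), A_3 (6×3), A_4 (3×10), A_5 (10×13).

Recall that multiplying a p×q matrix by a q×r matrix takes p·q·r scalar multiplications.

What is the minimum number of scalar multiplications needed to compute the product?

Adjacent pairs: A_1A_2 = 8·13·6 = 624; A_2A_3 = 13·6·3 = 234; A_3A_4 = 6·3·10 = 180; A_4A_5 = 3·10·13 = 390.
Length 3: A_1..A_3: k=1: 0+234+8·13·3=546; k=2: 624+0+8·6·3=768 → min 546 | A_2..A_4: k=2: 0+180+13·6·10=960; k=3: 234+0+13·3·10=624 → min 624 | A_3..A_5: k=3: 0+390+6·3·13=624; k=4: 180+0+6·10·13=960 → min 624.
Length 4: A_1..A_4: k=1: 0+624+8·13·10=1664; k=2: 624+180+8·6·10=1284; k=3: 546+0+8·3·10=786 → min 786 | A_2..A_5: k=2: 0+624+13·6·13=1638; k=3: 234+390+13·3·13=1131; k=4: 624+0+13·10·13=2314 → min 1131.
Length 5: A_1..A_5: k=1: 0+1131+8·13·13=2483; k=2: 624+624+8·6·13=1872; k=3: 546+390+8·3·13=1248; k=4: 786+0+8·10·13=1826 → min 1248.
Optimal order: ((A_1 × (A_2 × A_3)) × (A_4 × A_5)) with cost 1248.

1248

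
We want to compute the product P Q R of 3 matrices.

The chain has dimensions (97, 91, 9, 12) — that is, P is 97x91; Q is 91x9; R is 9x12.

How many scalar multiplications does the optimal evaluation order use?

89919

Order (P (Q R)): (Q R): 91×9 by 9×12 → 91×12, cost 91·9·12 = 9828; (P (Q R)): 97×91 by 91×12 → 97×12, cost 97·91·12 = 105924; cumulative 115752. Total 115752.
Order ((P Q) R): (P Q): 97×91 by 91×9 → 97×9, cost 97·91·9 = 79443; ((P Q) R): 97×9 by 9×12 → 97×12, cost 97·9·12 = 10476; cumulative 89919. Total 89919.
Minimum: 89919.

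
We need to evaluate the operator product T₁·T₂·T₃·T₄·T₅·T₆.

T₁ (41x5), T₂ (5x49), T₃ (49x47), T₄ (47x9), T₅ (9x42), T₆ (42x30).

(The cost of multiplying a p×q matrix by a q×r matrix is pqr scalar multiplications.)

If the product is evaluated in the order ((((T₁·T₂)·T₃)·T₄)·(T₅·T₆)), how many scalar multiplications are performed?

144221

(T₁·T₂): 41×5 by 5×49 → 41×49, cost 41·5·49 = 10045
((T₁·T₂)·T₃): 41×49 by 49×47 → 41×47, cost 41·49·47 = 94423; cumulative 104468
(((T₁·T₂)·T₃)·T₄): 41×47 by 47×9 → 41×9, cost 41·47·9 = 17343; cumulative 121811
(T₅·T₆): 9×42 by 42×30 → 9×30, cost 9·42·30 = 11340
((((T₁·T₂)·T₃)·T₄)·(T₅·T₆)): 41×9 by 9×30 → 41×30, cost 41·9·30 = 11070; cumulative 144221
Total: 144221 scalar multiplications.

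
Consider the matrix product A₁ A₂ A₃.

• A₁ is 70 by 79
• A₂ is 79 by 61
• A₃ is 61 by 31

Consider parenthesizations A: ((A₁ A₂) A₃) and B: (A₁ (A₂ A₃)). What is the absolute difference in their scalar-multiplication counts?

Order A = ((A₁ A₂) A₃): (A₁ A₂): 70×79 by 79×61 → 70×61, cost 70·79·61 = 337330; ((A₁ A₂) A₃): 70×61 by 61×31 → 70×31, cost 70·61·31 = 132370; cumulative 469700. Total 469700.
Order B = (A₁ (A₂ A₃)): (A₂ A₃): 79×61 by 61×31 → 79×31, cost 79·61·31 = 149389; (A₁ (A₂ A₃)): 70×79 by 79×31 → 70×31, cost 70·79·31 = 171430; cumulative 320819. Total 320819.
Difference: |469700 − 320819| = 148881.

148881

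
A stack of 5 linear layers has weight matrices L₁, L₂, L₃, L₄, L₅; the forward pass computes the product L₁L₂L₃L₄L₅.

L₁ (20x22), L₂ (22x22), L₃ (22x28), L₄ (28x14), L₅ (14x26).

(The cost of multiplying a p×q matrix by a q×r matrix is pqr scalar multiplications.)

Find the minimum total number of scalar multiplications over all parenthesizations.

28840

Adjacent pairs: L₁L₂ = 20·22·22 = 9680; L₂L₃ = 22·22·28 = 13552; L₃L₄ = 22·28·14 = 8624; L₄L₅ = 28·14·26 = 10192.
Length 3: L₁..L₃: k=1: 0+13552+20·22·28=25872; k=2: 9680+0+20·22·28=22000 → min 22000 | L₂..L₄: k=2: 0+8624+22·22·14=15400; k=3: 13552+0+22·28·14=22176 → min 15400 | L₃..L₅: k=3: 0+10192+22·28·26=26208; k=4: 8624+0+22·14·26=16632 → min 16632.
Length 4: L₁..L₄: k=1: 0+15400+20·22·14=21560; k=2: 9680+8624+20·22·14=24464; k=3: 22000+0+20·28·14=29840 → min 21560 | L₂..L₅: k=2: 0+16632+22·22·26=29216; k=3: 13552+10192+22·28·26=39760; k=4: 15400+0+22·14·26=23408 → min 23408.
Length 5: L₁..L₅: k=1: 0+23408+20·22·26=34848; k=2: 9680+16632+20·22·26=37752; k=3: 22000+10192+20·28·26=46752; k=4: 21560+0+20·14·26=28840 → min 28840.
Optimal order: ((L₁(L₂(L₃L₄)))L₅) with cost 28840.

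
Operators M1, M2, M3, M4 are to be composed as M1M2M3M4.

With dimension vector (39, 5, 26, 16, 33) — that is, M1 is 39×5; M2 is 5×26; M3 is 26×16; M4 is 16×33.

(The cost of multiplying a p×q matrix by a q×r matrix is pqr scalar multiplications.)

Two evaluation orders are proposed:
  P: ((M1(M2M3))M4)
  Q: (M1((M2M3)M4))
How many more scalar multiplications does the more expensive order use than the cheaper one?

14637

Order P = ((M1(M2M3))M4): (M2M3): 5×26 by 26×16 → 5×16, cost 5·26·16 = 2080; (M1(M2M3)): 39×5 by 5×16 → 39×16, cost 39·5·16 = 3120; cumulative 5200; ((M1(M2M3))M4): 39×16 by 16×33 → 39×33, cost 39·16·33 = 20592; cumulative 25792. Total 25792.
Order Q = (M1((M2M3)M4)): (M2M3): 5×26 by 26×16 → 5×16, cost 5·26·16 = 2080; ((M2M3)M4): 5×16 by 16×33 → 5×33, cost 5·16·33 = 2640; cumulative 4720; (M1((M2M3)M4)): 39×5 by 5×33 → 39×33, cost 39·5·33 = 6435; cumulative 11155. Total 11155.
Difference: |25792 − 11155| = 14637.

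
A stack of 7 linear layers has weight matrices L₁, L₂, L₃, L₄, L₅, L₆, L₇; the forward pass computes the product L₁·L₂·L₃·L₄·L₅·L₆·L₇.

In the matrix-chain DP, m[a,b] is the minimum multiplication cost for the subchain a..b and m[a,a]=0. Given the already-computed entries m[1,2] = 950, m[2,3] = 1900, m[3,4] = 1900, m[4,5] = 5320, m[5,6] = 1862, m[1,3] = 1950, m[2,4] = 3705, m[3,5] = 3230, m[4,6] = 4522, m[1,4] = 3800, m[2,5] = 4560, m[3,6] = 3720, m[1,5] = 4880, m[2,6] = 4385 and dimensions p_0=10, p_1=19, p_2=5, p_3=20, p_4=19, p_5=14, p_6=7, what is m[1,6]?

5020

m[1,6] = min over k∈[1,5] of m[1,k]+m[k+1,6]+p_{0}·p_k·p_{6}.
k=1: 0 + 4385 + 10·19·7 = 5715; k=2: 950 + 3720 + 10·5·7 = 5020; k=3: 1950 + 4522 + 10·20·7 = 7872; k=4: 3800 + 1862 + 10·19·7 = 6992; k=5: 4880 + 0 + 10·14·7 = 5860.
Minimum: 5020 at k=2.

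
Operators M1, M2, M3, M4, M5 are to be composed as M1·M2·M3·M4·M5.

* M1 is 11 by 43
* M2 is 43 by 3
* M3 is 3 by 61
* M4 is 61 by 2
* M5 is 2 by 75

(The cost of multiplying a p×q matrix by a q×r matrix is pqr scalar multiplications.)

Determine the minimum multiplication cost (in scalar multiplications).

3220

Adjacent pairs: M1M2 = 11·43·3 = 1419; M2M3 = 43·3·61 = 7869; M3M4 = 3·61·2 = 366; M4M5 = 61·2·75 = 9150.
Length 3: M1..M3: k=1: 0+7869+11·43·61=36722; k=2: 1419+0+11·3·61=3432 → min 3432 | M2..M4: k=2: 0+366+43·3·2=624; k=3: 7869+0+43·61·2=13115 → min 624 | M3..M5: k=3: 0+9150+3·61·75=22875; k=4: 366+0+3·2·75=816 → min 816.
Length 4: M1..M4: k=1: 0+624+11·43·2=1570; k=2: 1419+366+11·3·2=1851; k=3: 3432+0+11·61·2=4774 → min 1570 | M2..M5: k=2: 0+816+43·3·75=10491; k=3: 7869+9150+43·61·75=213744; k=4: 624+0+43·2·75=7074 → min 7074.
Length 5: M1..M5: k=1: 0+7074+11·43·75=42549; k=2: 1419+816+11·3·75=4710; k=3: 3432+9150+11·61·75=62907; k=4: 1570+0+11·2·75=3220 → min 3220.
Optimal order: ((M1·(M2·(M3·M4)))·M5) with cost 3220.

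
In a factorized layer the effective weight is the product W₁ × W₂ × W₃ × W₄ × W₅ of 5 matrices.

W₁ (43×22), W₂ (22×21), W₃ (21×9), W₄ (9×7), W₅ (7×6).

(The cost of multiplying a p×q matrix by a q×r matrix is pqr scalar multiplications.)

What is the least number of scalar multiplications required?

Adjacent pairs: W₁W₂ = 43·22·21 = 19866; W₂W₃ = 22·21·9 = 4158; W₃W₄ = 21·9·7 = 1323; W₄W₅ = 9·7·6 = 378.
Length 3: W₁..W₃: k=1: 0+4158+43·22·9=12672; k=2: 19866+0+43·21·9=27993 → min 12672 | W₂..W₄: k=2: 0+1323+22·21·7=4557; k=3: 4158+0+22·9·7=5544 → min 4557 | W₃..W₅: k=3: 0+378+21·9·6=1512; k=4: 1323+0+21·7·6=2205 → min 1512.
Length 4: W₁..W₄: k=1: 0+4557+43·22·7=11179; k=2: 19866+1323+43·21·7=27510; k=3: 12672+0+43·9·7=15381 → min 11179 | W₂..W₅: k=2: 0+1512+22·21·6=4284; k=3: 4158+378+22·9·6=5724; k=4: 4557+0+22·7·6=5481 → min 4284.
Length 5: W₁..W₅: k=1: 0+4284+43·22·6=9960; k=2: 19866+1512+43·21·6=26796; k=3: 12672+378+43·9·6=15372; k=4: 11179+0+43·7·6=12985 → min 9960.
Optimal order: (W₁ × (W₂ × (W₃ × (W₄ × W₅)))) with cost 9960.

9960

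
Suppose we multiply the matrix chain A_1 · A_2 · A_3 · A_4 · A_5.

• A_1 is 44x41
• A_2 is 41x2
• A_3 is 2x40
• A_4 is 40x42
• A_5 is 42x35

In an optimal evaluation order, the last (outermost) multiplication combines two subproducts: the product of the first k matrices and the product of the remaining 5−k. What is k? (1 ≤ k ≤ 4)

2

Adjacent pairs: A_1A_2 = 44·41·2 = 3608; A_2A_3 = 41·2·40 = 3280; A_3A_4 = 2·40·42 = 3360; A_4A_5 = 40·42·35 = 58800.
Length 3: A_1..A_3: k=1: 0+3280+44·41·40=75440; k=2: 3608+0+44·2·40=7128 → min 7128 | A_2..A_4: k=2: 0+3360+41·2·42=6804; k=3: 3280+0+41·40·42=72160 → min 6804 | A_3..A_5: k=3: 0+58800+2·40·35=61600; k=4: 3360+0+2·42·35=6300 → min 6300.
Length 4: A_1..A_4: k=1: 0+6804+44·41·42=82572; k=2: 3608+3360+44·2·42=10664; k=3: 7128+0+44·40·42=81048 → min 10664 | A_2..A_5: k=2: 0+6300+41·2·35=9170; k=3: 3280+58800+41·40·35=119480; k=4: 6804+0+41·42·35=67074 → min 9170.
Top-level splits: k=1: (A_1..A_1)·(A_2..A_5) → 0+9170+44·41·35 = 72310; k=2: (A_1..A_2)·(A_3..A_5) → 3608+6300+44·2·35 = 12988; k=3: (A_1..A_3)·(A_4..A_5) → 7128+58800+44·40·35 = 127528; k=4: (A_1..A_4)·(A_5..A_5) → 10664+0+44·42·35 = 75344.
Best split is after A_2, i.e. k = 2.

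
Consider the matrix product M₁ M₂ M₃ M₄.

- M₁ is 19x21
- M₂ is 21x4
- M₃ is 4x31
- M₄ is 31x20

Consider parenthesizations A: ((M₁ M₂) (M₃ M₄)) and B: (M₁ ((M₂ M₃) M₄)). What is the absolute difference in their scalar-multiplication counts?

18008

Order A = ((M₁ M₂) (M₃ M₄)): (M₁ M₂): 19×21 by 21×4 → 19×4, cost 19·21·4 = 1596; (M₃ M₄): 4×31 by 31×20 → 4×20, cost 4·31·20 = 2480; ((M₁ M₂) (M₃ M₄)): 19×4 by 4×20 → 19×20, cost 19·4·20 = 1520; cumulative 5596. Total 5596.
Order B = (M₁ ((M₂ M₃) M₄)): (M₂ M₃): 21×4 by 4×31 → 21×31, cost 21·4·31 = 2604; ((M₂ M₃) M₄): 21×31 by 31×20 → 21×20, cost 21·31·20 = 13020; cumulative 15624; (M₁ ((M₂ M₃) M₄)): 19×21 by 21×20 → 19×20, cost 19·21·20 = 7980; cumulative 23604. Total 23604.
Difference: |5596 − 23604| = 18008.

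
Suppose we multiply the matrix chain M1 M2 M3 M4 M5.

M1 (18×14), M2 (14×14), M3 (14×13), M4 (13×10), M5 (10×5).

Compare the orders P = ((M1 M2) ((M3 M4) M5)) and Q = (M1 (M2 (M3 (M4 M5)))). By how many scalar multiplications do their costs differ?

Order P = ((M1 M2) ((M3 M4) M5)): (M1 M2): 18×14 by 14×14 → 18×14, cost 18·14·14 = 3528; (M3 M4): 14×13 by 13×10 → 14×10, cost 14·13·10 = 1820; ((M3 M4) M5): 14×10 by 10×5 → 14×5, cost 14·10·5 = 700; cumulative 2520; ((M1 M2) ((M3 M4) M5)): 18×14 by 14×5 → 18×5, cost 18·14·5 = 1260; cumulative 7308. Total 7308.
Order Q = (M1 (M2 (M3 (M4 M5)))): (M4 M5): 13×10 by 10×5 → 13×5, cost 13·10·5 = 650; (M3 (M4 M5)): 14×13 by 13×5 → 14×5, cost 14·13·5 = 910; cumulative 1560; (M2 (M3 (M4 M5))): 14×14 by 14×5 → 14×5, cost 14·14·5 = 980; cumulative 2540; (M1 (M2 (M3 (M4 M5)))): 18×14 by 14×5 → 18×5, cost 18·14·5 = 1260; cumulative 3800. Total 3800.
Difference: |7308 − 3800| = 3508.

3508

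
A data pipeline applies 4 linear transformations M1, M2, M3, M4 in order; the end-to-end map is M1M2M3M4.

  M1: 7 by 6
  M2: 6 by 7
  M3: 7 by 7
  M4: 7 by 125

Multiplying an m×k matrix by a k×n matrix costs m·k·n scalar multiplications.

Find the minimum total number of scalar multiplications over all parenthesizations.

Adjacent pairs: M1M2 = 7·6·7 = 294; M2M3 = 6·7·7 = 294; M3M4 = 7·7·125 = 6125.
Length 3: M1..M3: k=1: 0+294+7·6·7=588; k=2: 294+0+7·7·7=637 → min 588 | M2..M4: k=2: 0+6125+6·7·125=11375; k=3: 294+0+6·7·125=5544 → min 5544.
Length 4: M1..M4: k=1: 0+5544+7·6·125=10794; k=2: 294+6125+7·7·125=12544; k=3: 588+0+7·7·125=6713 → min 6713.
Optimal order: ((M1(M2M3))M4) with cost 6713.

6713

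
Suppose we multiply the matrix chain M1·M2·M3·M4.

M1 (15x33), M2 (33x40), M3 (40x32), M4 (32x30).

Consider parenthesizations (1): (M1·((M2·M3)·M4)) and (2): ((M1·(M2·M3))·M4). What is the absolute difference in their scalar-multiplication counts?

Order (1) = (M1·((M2·M3)·M4)): (M2·M3): 33×40 by 40×32 → 33×32, cost 33·40·32 = 42240; ((M2·M3)·M4): 33×32 by 32×30 → 33×30, cost 33·32·30 = 31680; cumulative 73920; (M1·((M2·M3)·M4)): 15×33 by 33×30 → 15×30, cost 15·33·30 = 14850; cumulative 88770. Total 88770.
Order (2) = ((M1·(M2·M3))·M4): (M2·M3): 33×40 by 40×32 → 33×32, cost 33·40·32 = 42240; (M1·(M2·M3)): 15×33 by 33×32 → 15×32, cost 15·33·32 = 15840; cumulative 58080; ((M1·(M2·M3))·M4): 15×32 by 32×30 → 15×30, cost 15·32·30 = 14400; cumulative 72480. Total 72480.
Difference: |88770 − 72480| = 16290.

16290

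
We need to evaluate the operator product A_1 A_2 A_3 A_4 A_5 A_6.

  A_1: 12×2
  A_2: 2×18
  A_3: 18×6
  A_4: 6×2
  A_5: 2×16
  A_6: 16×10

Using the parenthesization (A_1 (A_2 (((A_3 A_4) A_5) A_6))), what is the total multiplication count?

(A_3 A_4): 18×6 by 6×2 → 18×2, cost 18·6·2 = 216
((A_3 A_4) A_5): 18×2 by 2×16 → 18×16, cost 18·2·16 = 576; cumulative 792
(((A_3 A_4) A_5) A_6): 18×16 by 16×10 → 18×10, cost 18·16·10 = 2880; cumulative 3672
(A_2 (((A_3 A_4) A_5) A_6)): 2×18 by 18×10 → 2×10, cost 2·18·10 = 360; cumulative 4032
(A_1 (A_2 (((A_3 A_4) A_5) A_6))): 12×2 by 2×10 → 12×10, cost 12·2·10 = 240; cumulative 4272
Total: 4272 scalar multiplications.

4272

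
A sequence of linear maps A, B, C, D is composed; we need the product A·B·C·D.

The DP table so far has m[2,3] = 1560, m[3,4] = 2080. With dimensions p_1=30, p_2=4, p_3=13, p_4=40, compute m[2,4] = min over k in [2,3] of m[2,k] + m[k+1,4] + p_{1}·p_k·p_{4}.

m[2,4] = min over k∈[2,3] of m[2,k]+m[k+1,4]+p_{1}·p_k·p_{4}.
k=2: 0 + 2080 + 30·4·40 = 6880; k=3: 1560 + 0 + 30·13·40 = 17160.
Minimum: 6880 at k=2.

6880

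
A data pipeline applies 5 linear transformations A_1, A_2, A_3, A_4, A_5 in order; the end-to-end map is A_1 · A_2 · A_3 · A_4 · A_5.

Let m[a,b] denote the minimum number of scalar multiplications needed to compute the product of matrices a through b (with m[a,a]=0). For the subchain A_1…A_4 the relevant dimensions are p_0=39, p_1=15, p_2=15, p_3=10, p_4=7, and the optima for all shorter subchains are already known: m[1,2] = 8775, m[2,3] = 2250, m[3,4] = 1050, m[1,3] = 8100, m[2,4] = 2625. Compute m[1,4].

6720

m[1,4] = min over k∈[1,3] of m[1,k]+m[k+1,4]+p_{0}·p_k·p_{4}.
k=1: 0 + 2625 + 39·15·7 = 6720; k=2: 8775 + 1050 + 39·15·7 = 13920; k=3: 8100 + 0 + 39·10·7 = 10830.
Minimum: 6720 at k=1.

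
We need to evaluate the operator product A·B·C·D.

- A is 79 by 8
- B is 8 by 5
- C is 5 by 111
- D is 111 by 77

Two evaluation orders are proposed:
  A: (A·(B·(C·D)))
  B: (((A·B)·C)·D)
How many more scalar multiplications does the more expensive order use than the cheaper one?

Order A = (A·(B·(C·D))): (C·D): 5×111 by 111×77 → 5×77, cost 5·111·77 = 42735; (B·(C·D)): 8×5 by 5×77 → 8×77, cost 8·5·77 = 3080; cumulative 45815; (A·(B·(C·D))): 79×8 by 8×77 → 79×77, cost 79·8·77 = 48664; cumulative 94479. Total 94479.
Order B = (((A·B)·C)·D): (A·B): 79×8 by 8×5 → 79×5, cost 79·8·5 = 3160; ((A·B)·C): 79×5 by 5×111 → 79×111, cost 79·5·111 = 43845; cumulative 47005; (((A·B)·C)·D): 79×111 by 111×77 → 79×77, cost 79·111·77 = 675213; cumulative 722218. Total 722218.
Difference: |94479 − 722218| = 627739.

627739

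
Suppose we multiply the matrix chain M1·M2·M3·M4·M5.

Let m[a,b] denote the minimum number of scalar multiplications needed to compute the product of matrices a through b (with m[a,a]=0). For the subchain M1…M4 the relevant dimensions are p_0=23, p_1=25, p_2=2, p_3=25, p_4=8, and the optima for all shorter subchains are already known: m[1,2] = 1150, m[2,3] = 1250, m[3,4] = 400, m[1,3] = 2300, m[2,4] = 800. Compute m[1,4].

1918

m[1,4] = min over k∈[1,3] of m[1,k]+m[k+1,4]+p_{0}·p_k·p_{4}.
k=1: 0 + 800 + 23·25·8 = 5400; k=2: 1150 + 400 + 23·2·8 = 1918; k=3: 2300 + 0 + 23·25·8 = 6900.
Minimum: 1918 at k=2.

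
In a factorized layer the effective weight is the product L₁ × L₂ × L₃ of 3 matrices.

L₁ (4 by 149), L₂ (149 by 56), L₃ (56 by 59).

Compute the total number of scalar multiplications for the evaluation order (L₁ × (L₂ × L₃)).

527460

(L₂ × L₃): 149×56 by 56×59 → 149×59, cost 149·56·59 = 492296
(L₁ × (L₂ × L₃)): 4×149 by 149×59 → 4×59, cost 4·149·59 = 35164; cumulative 527460
Total: 527460 scalar multiplications.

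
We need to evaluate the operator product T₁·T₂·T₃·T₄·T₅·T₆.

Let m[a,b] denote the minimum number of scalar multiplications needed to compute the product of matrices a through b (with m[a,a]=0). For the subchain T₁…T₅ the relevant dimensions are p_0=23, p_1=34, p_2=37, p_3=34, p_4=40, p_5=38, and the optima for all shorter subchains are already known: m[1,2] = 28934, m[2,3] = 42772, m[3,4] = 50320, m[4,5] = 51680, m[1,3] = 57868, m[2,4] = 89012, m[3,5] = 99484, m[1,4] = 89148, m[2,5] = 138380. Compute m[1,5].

m[1,5] = min over k∈[1,4] of m[1,k]+m[k+1,5]+p_{0}·p_k·p_{5}.
k=1: 0 + 138380 + 23·34·38 = 168096; k=2: 28934 + 99484 + 23·37·38 = 160756; k=3: 57868 + 51680 + 23·34·38 = 139264; k=4: 89148 + 0 + 23·40·38 = 124108.
Minimum: 124108 at k=4.

124108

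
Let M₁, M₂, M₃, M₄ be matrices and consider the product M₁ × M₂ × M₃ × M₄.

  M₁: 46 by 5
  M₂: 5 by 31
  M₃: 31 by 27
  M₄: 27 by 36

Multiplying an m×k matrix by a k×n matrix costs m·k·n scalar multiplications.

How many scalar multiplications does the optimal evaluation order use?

17325

Adjacent pairs: M₁M₂ = 46·5·31 = 7130; M₂M₃ = 5·31·27 = 4185; M₃M₄ = 31·27·36 = 30132.
Length 3: M₁..M₃: k=1: 0+4185+46·5·27=10395; k=2: 7130+0+46·31·27=45632 → min 10395 | M₂..M₄: k=2: 0+30132+5·31·36=35712; k=3: 4185+0+5·27·36=9045 → min 9045.
Length 4: M₁..M₄: k=1: 0+9045+46·5·36=17325; k=2: 7130+30132+46·31·36=88598; k=3: 10395+0+46·27·36=55107 → min 17325.
Optimal order: (M₁ × ((M₂ × M₃) × M₄)) with cost 17325.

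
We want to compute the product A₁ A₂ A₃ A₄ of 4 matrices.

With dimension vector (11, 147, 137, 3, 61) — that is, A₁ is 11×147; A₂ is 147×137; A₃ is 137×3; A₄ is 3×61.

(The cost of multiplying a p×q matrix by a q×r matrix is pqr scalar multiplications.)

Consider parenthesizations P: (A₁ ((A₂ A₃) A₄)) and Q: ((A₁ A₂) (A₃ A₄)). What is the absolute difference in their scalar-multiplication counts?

152572

Order P = (A₁ ((A₂ A₃) A₄)): (A₂ A₃): 147×137 by 137×3 → 147×3, cost 147·137·3 = 60417; ((A₂ A₃) A₄): 147×3 by 3×61 → 147×61, cost 147·3·61 = 26901; cumulative 87318; (A₁ ((A₂ A₃) A₄)): 11×147 by 147×61 → 11×61, cost 11·147·61 = 98637; cumulative 185955. Total 185955.
Order Q = ((A₁ A₂) (A₃ A₄)): (A₁ A₂): 11×147 by 147×137 → 11×137, cost 11·147·137 = 221529; (A₃ A₄): 137×3 by 3×61 → 137×61, cost 137·3·61 = 25071; ((A₁ A₂) (A₃ A₄)): 11×137 by 137×61 → 11×61, cost 11·137·61 = 91927; cumulative 338527. Total 338527.
Difference: |185955 − 338527| = 152572.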